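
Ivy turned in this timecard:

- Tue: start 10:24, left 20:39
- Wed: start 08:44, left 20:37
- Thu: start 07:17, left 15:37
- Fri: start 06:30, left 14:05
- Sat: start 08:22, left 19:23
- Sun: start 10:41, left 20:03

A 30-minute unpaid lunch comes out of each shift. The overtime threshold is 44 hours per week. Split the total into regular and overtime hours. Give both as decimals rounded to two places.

Tue: 10:24–20:39 = 10 h 15 min; less 30 min break → 9 h 45 min
Wed: 08:44–20:37 = 11 h 53 min; less 30 min break → 11 h 23 min
Thu: 07:17–15:37 = 8 h 20 min; less 30 min break → 7 h 50 min
Fri: 06:30–14:05 = 7 h 35 min; less 30 min break → 7 h 5 min
Sat: 08:22–19:23 = 11 h 1 min; less 30 min break → 10 h 31 min
Sun: 10:41–20:03 = 9 h 22 min; less 30 min break → 8 h 52 min
Total worked: 55 h 26 min = 55.43 h.
Threshold 44 h → overtime 11 h 26 min, regular 44 h 0 min.

Regular 44.00 hours, overtime 11.43 hours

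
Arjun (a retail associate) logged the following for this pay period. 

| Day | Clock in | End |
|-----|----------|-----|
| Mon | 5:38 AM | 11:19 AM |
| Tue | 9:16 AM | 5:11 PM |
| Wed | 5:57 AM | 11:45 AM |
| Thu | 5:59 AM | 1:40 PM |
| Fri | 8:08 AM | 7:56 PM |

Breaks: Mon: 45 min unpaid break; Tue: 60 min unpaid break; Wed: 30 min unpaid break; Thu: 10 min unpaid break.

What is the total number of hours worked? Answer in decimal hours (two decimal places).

36.47 hours

Mon: 5:38 AM–11:19 AM = 5 h 41 min; less 45 min break → 4 h 56 min
Tue: 9:16 AM–5:11 PM = 7 h 55 min; less 60 min break → 6 h 55 min
Wed: 5:57 AM–11:45 AM = 5 h 48 min; less 30 min break → 5 h 18 min
Thu: 5:59 AM–1:40 PM = 7 h 41 min; less 10 min break → 7 h 31 min
Fri: 8:08 AM–7:56 PM = 11 h 48 min
Total: 4 h 56 min + 6 h 55 min + 5 h 18 min + 7 h 31 min + 11 h 48 min = 36 h 28 min.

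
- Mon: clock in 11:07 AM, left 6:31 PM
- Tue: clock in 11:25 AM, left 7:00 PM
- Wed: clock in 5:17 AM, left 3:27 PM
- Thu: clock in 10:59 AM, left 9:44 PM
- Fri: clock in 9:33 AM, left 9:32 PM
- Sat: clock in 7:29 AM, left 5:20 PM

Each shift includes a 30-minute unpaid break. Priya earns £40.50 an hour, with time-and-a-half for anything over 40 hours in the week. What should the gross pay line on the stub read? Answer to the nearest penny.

£2515.05

Mon: 11:07 AM–6:31 PM = 7 h 24 min; less 30 min break → 6 h 54 min
Tue: 11:25 AM–7:00 PM = 7 h 35 min; less 30 min break → 7 h 5 min
Wed: 5:17 AM–3:27 PM = 10 h 10 min; less 30 min break → 9 h 40 min
Thu: 10:59 AM–9:44 PM = 10 h 45 min; less 30 min break → 10 h 15 min
Fri: 9:33 AM–9:32 PM = 11 h 59 min; less 30 min break → 11 h 29 min
Sat: 7:29 AM–5:20 PM = 9 h 51 min; less 30 min break → 9 h 21 min
Total worked: 54 h 44 min = 3284 min.
Regular 40 h 0 min = 2400 min at £40.50/h; overtime 14 h 44 min = 884 min at £60.75/h.
Pay = (2400 × £40.50 + 884 × £60.75) ÷ 60 = £2515.05.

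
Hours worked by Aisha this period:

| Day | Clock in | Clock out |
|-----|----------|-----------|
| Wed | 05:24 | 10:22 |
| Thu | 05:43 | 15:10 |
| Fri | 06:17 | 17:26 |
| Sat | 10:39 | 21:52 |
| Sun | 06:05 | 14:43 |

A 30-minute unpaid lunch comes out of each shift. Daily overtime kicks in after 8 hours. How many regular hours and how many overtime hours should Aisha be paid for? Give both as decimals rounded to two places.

Wed: 05:24–10:22 = 4 h 58 min; less 30 min break → 4 h 28 min
Thu: 05:43–15:10 = 9 h 27 min; less 30 min break → 8 h 57 min
Fri: 06:17–17:26 = 11 h 9 min; less 30 min break → 10 h 39 min
Sat: 10:39–21:52 = 11 h 13 min; less 30 min break → 10 h 43 min
Sun: 06:05–14:43 = 8 h 38 min; less 30 min break → 8 h 8 min
Wed reg 4 h 28 min / OT 0 h 0 min; Thu reg 8 h 0 min / OT 0 h 57 min; Fri reg 8 h 0 min / OT 2 h 39 min; Sat reg 8 h 0 min / OT 2 h 43 min; Sun reg 8 h 0 min / OT 0 h 8 min.
Totals: regular 36 h 28 min, overtime 6 h 27 min.

Regular 36.47 hours, overtime 6.45 hours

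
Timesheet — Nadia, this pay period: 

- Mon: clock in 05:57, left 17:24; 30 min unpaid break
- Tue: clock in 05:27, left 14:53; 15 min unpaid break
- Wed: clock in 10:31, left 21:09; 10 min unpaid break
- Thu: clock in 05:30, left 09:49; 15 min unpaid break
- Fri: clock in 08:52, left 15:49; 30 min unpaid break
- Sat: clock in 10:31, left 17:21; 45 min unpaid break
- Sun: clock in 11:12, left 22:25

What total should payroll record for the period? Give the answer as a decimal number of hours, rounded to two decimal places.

58.42 hours

Mon: 05:57–17:24 = 11 h 27 min; less 30 min break → 10 h 57 min
Tue: 05:27–14:53 = 9 h 26 min; less 15 min break → 9 h 11 min
Wed: 10:31–21:09 = 10 h 38 min; less 10 min break → 10 h 28 min
Thu: 05:30–09:49 = 4 h 19 min; less 15 min break → 4 h 4 min
Fri: 08:52–15:49 = 6 h 57 min; less 30 min break → 6 h 27 min
Sat: 10:31–17:21 = 6 h 50 min; less 45 min break → 6 h 5 min
Sun: 11:12–22:25 = 11 h 13 min
Total: 10 h 57 min + 9 h 11 min + 10 h 28 min + 4 h 4 min + 6 h 27 min + 6 h 5 min + 11 h 13 min = 58 h 25 min.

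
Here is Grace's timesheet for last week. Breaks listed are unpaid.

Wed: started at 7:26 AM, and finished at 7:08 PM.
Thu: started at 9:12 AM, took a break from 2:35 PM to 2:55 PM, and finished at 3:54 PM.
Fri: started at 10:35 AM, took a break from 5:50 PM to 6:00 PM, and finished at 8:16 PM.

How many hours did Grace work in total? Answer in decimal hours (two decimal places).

27.58 hours

Wed: 7:26 AM–7:08 PM = 11 h 42 min
Thu: 9:12 AM–3:54 PM = 6 h 42 min; less 20 min break → 6 h 22 min
Fri: 10:35 AM–8:16 PM = 9 h 41 min; less 10 min break → 9 h 31 min
Total: 11 h 42 min + 6 h 22 min + 9 h 31 min = 27 h 35 min.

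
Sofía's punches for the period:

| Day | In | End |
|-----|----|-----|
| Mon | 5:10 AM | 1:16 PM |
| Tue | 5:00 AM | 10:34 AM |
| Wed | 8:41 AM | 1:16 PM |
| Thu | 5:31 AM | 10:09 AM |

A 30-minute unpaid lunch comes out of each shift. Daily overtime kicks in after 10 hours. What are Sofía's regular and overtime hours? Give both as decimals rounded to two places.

Mon: 5:10 AM–1:16 PM = 8 h 6 min; less 30 min break → 7 h 36 min
Tue: 5:00 AM–10:34 AM = 5 h 34 min; less 30 min break → 5 h 4 min
Wed: 8:41 AM–1:16 PM = 4 h 35 min; less 30 min break → 4 h 5 min
Thu: 5:31 AM–10:09 AM = 4 h 38 min; less 30 min break → 4 h 8 min
Mon reg 7 h 36 min / OT 0 h 0 min; Tue reg 5 h 4 min / OT 0 h 0 min; Wed reg 4 h 5 min / OT 0 h 0 min; Thu reg 4 h 8 min / OT 0 h 0 min.
Totals: regular 20 h 53 min, overtime 0 h 0 min.

Regular 20.88 hours, overtime 0.00 hours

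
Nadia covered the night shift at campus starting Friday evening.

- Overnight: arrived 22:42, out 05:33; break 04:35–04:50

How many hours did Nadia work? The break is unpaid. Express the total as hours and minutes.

6 h 36 min

Overnight: 22:42 → midnight = 1 h 18 min; midnight → 05:33 = 5 h 33 min; span 6 h 51 min; less 15 min break → 6 h 36 min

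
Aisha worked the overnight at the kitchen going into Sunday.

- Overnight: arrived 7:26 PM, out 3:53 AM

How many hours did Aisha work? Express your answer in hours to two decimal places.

8.45 hours

Overnight: 7:26 PM → midnight = 4 h 34 min; midnight → 3:53 AM = 3 h 53 min; span 8 h 27 min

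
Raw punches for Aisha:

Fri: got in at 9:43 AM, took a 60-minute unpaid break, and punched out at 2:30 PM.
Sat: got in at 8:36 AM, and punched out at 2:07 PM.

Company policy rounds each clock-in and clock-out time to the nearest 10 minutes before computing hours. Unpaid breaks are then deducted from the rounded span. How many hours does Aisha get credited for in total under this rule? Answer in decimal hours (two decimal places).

Fri: in 9:43 AM→9:40 AM, out 2:30 PM→2:30 PM; 4 h 50 min − 60 min = 3 h 50 min
Sat: in 8:36 AM→8:40 AM, out 2:07 PM→2:10 PM; 5 h 30 min
Total credited: 9 h 20 min.

9.33 hours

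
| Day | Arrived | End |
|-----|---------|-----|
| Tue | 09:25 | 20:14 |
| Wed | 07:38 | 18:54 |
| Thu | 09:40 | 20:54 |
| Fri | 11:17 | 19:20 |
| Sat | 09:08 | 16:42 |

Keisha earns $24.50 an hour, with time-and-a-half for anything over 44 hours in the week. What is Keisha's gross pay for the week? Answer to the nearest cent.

$1259.30

Tue: 09:25–20:14 = 10 h 49 min
Wed: 07:38–18:54 = 11 h 16 min
Thu: 09:40–20:54 = 11 h 14 min
Fri: 11:17–19:20 = 8 h 3 min
Sat: 09:08–16:42 = 7 h 34 min
Total worked: 48 h 56 min = 2936 min.
Regular 44 h 0 min = 2640 min at $24.50/h; overtime 4 h 56 min = 296 min at $36.75/h.
Pay = (2640 × $24.50 + 296 × $36.75) ÷ 60 = $1259.30.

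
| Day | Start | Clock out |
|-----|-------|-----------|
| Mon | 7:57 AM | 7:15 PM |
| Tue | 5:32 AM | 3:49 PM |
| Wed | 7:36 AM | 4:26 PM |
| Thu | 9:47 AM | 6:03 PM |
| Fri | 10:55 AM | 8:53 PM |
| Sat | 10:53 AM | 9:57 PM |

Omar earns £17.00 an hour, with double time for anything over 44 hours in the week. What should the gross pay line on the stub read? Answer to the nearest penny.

Mon: 7:57 AM–7:15 PM = 11 h 18 min
Tue: 5:32 AM–3:49 PM = 10 h 17 min
Wed: 7:36 AM–4:26 PM = 8 h 50 min
Thu: 9:47 AM–6:03 PM = 8 h 16 min
Fri: 10:55 AM–8:53 PM = 9 h 58 min
Sat: 10:53 AM–9:57 PM = 11 h 4 min
Total worked: 59 h 43 min = 3583 min.
Regular 44 h 0 min = 2640 min at £17.00/h; overtime 15 h 43 min = 943 min at £34.00/h.
Pay = (2640 × £17.00 + 943 × £34.00) ÷ 60 = £1282.37.

£1282.37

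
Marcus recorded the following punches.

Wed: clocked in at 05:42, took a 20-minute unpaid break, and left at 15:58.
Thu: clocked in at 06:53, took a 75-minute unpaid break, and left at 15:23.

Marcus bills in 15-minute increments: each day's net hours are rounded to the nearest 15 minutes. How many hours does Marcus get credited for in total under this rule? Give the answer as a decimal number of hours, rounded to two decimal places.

Wed: 05:42–15:58 = 10 h 16 min − 20 min = 9 h 56 min → rounds to 10 h 0 min
Thu: 06:53–15:23 = 8 h 30 min − 75 min = 7 h 15 min → rounds to 7 h 15 min
Total credited: 17 h 15 min.

17.25 hours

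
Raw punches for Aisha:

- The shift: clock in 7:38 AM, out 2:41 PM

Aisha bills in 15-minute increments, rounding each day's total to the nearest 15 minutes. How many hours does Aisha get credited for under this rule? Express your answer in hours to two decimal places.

The shift: 7:38 AM–2:41 PM = 7 h 3 min → rounds to 7 h 0 min

7.00 hours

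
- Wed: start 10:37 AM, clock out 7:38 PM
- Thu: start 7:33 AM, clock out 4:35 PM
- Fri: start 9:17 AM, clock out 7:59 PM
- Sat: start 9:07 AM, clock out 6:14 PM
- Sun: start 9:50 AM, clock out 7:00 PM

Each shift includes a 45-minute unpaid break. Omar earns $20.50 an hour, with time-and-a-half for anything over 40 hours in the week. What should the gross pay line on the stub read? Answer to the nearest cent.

Wed: 10:37 AM–7:38 PM = 9 h 1 min; less 45 min break → 8 h 16 min
Thu: 7:33 AM–4:35 PM = 9 h 2 min; less 45 min break → 8 h 17 min
Fri: 9:17 AM–7:59 PM = 10 h 42 min; less 45 min break → 9 h 57 min
Sat: 9:07 AM–6:14 PM = 9 h 7 min; less 45 min break → 8 h 22 min
Sun: 9:50 AM–7:00 PM = 9 h 10 min; less 45 min break → 8 h 25 min
Total worked: 43 h 17 min = 2597 min.
Regular 40 h 0 min = 2400 min at $20.50/h; overtime 3 h 17 min = 197 min at $30.75/h.
Pay = (2400 × $20.50 + 197 × $30.75) ÷ 60 = $920.96.

$920.96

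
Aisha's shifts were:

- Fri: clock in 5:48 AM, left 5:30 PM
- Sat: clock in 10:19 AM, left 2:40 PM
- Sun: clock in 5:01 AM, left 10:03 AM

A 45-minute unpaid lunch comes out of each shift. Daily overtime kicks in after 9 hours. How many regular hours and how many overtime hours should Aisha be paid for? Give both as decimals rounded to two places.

Regular 16.88 hours, overtime 1.95 hours

Fri: 5:48 AM–5:30 PM = 11 h 42 min; less 45 min break → 10 h 57 min
Sat: 10:19 AM–2:40 PM = 4 h 21 min; less 45 min break → 3 h 36 min
Sun: 5:01 AM–10:03 AM = 5 h 2 min; less 45 min break → 4 h 17 min
Fri reg 9 h 0 min / OT 1 h 57 min; Sat reg 3 h 36 min / OT 0 h 0 min; Sun reg 4 h 17 min / OT 0 h 0 min.
Totals: regular 16 h 53 min, overtime 1 h 57 min.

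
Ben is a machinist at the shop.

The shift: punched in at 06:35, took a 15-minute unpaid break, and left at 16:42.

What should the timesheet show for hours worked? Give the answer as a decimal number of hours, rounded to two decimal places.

9.87 hours

The shift: 06:35–16:42 = 10 h 7 min; less 15 min break → 9 h 52 min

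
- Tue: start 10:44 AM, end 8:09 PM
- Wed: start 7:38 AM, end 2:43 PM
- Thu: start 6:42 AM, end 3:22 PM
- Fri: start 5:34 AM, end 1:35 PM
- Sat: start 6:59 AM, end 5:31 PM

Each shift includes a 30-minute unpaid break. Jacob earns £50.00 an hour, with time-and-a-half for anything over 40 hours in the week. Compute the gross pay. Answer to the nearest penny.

£2091.25

Tue: 10:44 AM–8:09 PM = 9 h 25 min; less 30 min break → 8 h 55 min
Wed: 7:38 AM–2:43 PM = 7 h 5 min; less 30 min break → 6 h 35 min
Thu: 6:42 AM–3:22 PM = 8 h 40 min; less 30 min break → 8 h 10 min
Fri: 5:34 AM–1:35 PM = 8 h 1 min; less 30 min break → 7 h 31 min
Sat: 6:59 AM–5:31 PM = 10 h 32 min; less 30 min break → 10 h 2 min
Total worked: 41 h 13 min = 2473 min.
Regular 40 h 0 min = 2400 min at £50.00/h; overtime 1 h 13 min = 73 min at £75.00/h.
Pay = (2400 × £50.00 + 73 × £75.00) ÷ 60 = £2091.25.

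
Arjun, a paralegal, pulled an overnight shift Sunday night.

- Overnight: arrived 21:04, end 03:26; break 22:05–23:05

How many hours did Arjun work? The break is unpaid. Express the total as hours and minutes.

5 h 22 min

Overnight: 21:04 → midnight = 2 h 56 min; midnight → 03:26 = 3 h 26 min; span 6 h 22 min; less 60 min break → 5 h 22 min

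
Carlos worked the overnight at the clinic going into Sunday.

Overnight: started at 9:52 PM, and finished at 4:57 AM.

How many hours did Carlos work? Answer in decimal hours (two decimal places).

Overnight: 9:52 PM → midnight = 2 h 8 min; midnight → 4:57 AM = 4 h 57 min; span 7 h 5 min

7.08 hours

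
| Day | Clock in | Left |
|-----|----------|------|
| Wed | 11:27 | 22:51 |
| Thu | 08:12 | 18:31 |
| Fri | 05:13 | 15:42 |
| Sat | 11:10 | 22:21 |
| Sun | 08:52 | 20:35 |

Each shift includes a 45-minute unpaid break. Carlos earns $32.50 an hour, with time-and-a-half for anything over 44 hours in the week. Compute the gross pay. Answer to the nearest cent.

Wed: 11:27–22:51 = 11 h 24 min; less 45 min break → 10 h 39 min
Thu: 08:12–18:31 = 10 h 19 min; less 45 min break → 9 h 34 min
Fri: 05:13–15:42 = 10 h 29 min; less 45 min break → 9 h 44 min
Sat: 11:10–22:21 = 11 h 11 min; less 45 min break → 10 h 26 min
Sun: 08:52–20:35 = 11 h 43 min; less 45 min break → 10 h 58 min
Total worked: 51 h 21 min = 3081 min.
Regular 44 h 0 min = 2640 min at $32.50/h; overtime 7 h 21 min = 441 min at $48.75/h.
Pay = (2640 × $32.50 + 441 × $48.75) ÷ 60 = $1788.31.

$1788.31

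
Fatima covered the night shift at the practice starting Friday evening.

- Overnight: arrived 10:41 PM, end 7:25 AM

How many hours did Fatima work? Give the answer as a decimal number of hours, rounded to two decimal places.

Overnight: 10:41 PM → midnight = 1 h 19 min; midnight → 7:25 AM = 7 h 25 min; span 8 h 44 min

8.73 hours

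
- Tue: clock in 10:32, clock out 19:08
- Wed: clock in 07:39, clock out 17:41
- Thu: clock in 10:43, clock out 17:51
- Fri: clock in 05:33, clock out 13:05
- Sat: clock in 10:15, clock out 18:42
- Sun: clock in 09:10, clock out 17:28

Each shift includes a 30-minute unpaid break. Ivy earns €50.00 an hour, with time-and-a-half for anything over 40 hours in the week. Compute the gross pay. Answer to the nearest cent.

Tue: 10:32–19:08 = 8 h 36 min; less 30 min break → 8 h 6 min
Wed: 07:39–17:41 = 10 h 2 min; less 30 min break → 9 h 32 min
Thu: 10:43–17:51 = 7 h 8 min; less 30 min break → 6 h 38 min
Fri: 05:33–13:05 = 7 h 32 min; less 30 min break → 7 h 2 min
Sat: 10:15–18:42 = 8 h 27 min; less 30 min break → 7 h 57 min
Sun: 09:10–17:28 = 8 h 18 min; less 30 min break → 7 h 48 min
Total worked: 47 h 3 min = 2823 min.
Regular 40 h 0 min = 2400 min at €50.00/h; overtime 7 h 3 min = 423 min at €75.00/h.
Pay = (2400 × €50.00 + 423 × €75.00) ÷ 60 = €2528.75.

€2528.75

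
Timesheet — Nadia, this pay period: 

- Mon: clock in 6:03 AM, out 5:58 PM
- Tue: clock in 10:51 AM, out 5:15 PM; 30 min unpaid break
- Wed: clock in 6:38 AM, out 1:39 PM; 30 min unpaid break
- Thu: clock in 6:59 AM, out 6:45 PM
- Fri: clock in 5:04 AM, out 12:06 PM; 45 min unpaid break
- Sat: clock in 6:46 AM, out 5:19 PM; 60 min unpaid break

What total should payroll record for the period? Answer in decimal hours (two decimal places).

51.93 hours

Mon: 6:03 AM–5:58 PM = 11 h 55 min
Tue: 10:51 AM–5:15 PM = 6 h 24 min; less 30 min break → 5 h 54 min
Wed: 6:38 AM–1:39 PM = 7 h 1 min; less 30 min break → 6 h 31 min
Thu: 6:59 AM–6:45 PM = 11 h 46 min
Fri: 5:04 AM–12:06 PM = 7 h 2 min; less 45 min break → 6 h 17 min
Sat: 6:46 AM–5:19 PM = 10 h 33 min; less 60 min break → 9 h 33 min
Total: 11 h 55 min + 5 h 54 min + 6 h 31 min + 11 h 46 min + 6 h 17 min + 9 h 33 min = 51 h 56 min.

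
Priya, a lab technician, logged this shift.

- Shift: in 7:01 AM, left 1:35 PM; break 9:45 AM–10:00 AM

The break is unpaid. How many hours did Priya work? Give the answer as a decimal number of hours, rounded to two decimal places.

6.32 hours

Shift: 7:01 AM–1:35 PM = 6 h 34 min; less 15 min break → 6 h 19 min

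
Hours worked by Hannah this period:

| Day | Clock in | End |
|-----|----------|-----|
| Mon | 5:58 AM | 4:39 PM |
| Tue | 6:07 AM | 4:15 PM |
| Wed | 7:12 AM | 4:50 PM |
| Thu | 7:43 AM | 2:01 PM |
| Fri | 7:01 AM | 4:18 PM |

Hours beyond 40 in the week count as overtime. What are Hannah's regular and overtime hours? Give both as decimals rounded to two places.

Regular 40.00 hours, overtime 6.03 hours

Mon: 5:58 AM–4:39 PM = 10 h 41 min
Tue: 6:07 AM–4:15 PM = 10 h 8 min
Wed: 7:12 AM–4:50 PM = 9 h 38 min
Thu: 7:43 AM–2:01 PM = 6 h 18 min
Fri: 7:01 AM–4:18 PM = 9 h 17 min
Total worked: 46 h 2 min = 46.03 h.
Threshold 40 h → overtime 6 h 2 min, regular 40 h 0 min.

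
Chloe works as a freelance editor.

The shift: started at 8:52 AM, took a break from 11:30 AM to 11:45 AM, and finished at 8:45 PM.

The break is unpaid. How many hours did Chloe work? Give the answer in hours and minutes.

The shift: 8:52 AM–8:45 PM = 11 h 53 min; less 15 min break → 11 h 38 min

11 h 38 min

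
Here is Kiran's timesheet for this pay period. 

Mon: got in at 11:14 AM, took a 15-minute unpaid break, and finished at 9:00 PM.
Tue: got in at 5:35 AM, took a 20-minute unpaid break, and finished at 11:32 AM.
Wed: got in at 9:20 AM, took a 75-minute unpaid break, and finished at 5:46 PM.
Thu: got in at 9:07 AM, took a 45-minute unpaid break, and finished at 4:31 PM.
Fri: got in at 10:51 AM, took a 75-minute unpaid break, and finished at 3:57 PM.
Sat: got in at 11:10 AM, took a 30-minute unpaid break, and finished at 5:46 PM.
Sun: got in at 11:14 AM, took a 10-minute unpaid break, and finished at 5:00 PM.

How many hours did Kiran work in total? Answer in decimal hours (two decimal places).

44.52 hours

Mon: 11:14 AM–9:00 PM = 9 h 46 min; less 15 min break → 9 h 31 min
Tue: 5:35 AM–11:32 AM = 5 h 57 min; less 20 min break → 5 h 37 min
Wed: 9:20 AM–5:46 PM = 8 h 26 min; less 75 min break → 7 h 11 min
Thu: 9:07 AM–4:31 PM = 7 h 24 min; less 45 min break → 6 h 39 min
Fri: 10:51 AM–3:57 PM = 5 h 6 min; less 75 min break → 3 h 51 min
Sat: 11:10 AM–5:46 PM = 6 h 36 min; less 30 min break → 6 h 6 min
Sun: 11:14 AM–5:00 PM = 5 h 46 min; less 10 min break → 5 h 36 min
Total: 9 h 31 min + 5 h 37 min + 7 h 11 min + 6 h 39 min + 3 h 51 min + 6 h 6 min + 5 h 36 min = 44 h 31 min.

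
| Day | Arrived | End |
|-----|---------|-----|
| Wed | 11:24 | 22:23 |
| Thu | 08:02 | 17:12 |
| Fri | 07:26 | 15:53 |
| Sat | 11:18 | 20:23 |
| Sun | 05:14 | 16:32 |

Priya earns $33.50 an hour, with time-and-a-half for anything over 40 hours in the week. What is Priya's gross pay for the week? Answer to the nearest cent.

$1791.41

Wed: 11:24–22:23 = 10 h 59 min
Thu: 08:02–17:12 = 9 h 10 min
Fri: 07:26–15:53 = 8 h 27 min
Sat: 11:18–20:23 = 9 h 5 min
Sun: 05:14–16:32 = 11 h 18 min
Total worked: 48 h 59 min = 2939 min.
Regular 40 h 0 min = 2400 min at $33.50/h; overtime 8 h 59 min = 539 min at $50.25/h.
Pay = (2400 × $33.50 + 539 × $50.25) ÷ 60 = $1791.41.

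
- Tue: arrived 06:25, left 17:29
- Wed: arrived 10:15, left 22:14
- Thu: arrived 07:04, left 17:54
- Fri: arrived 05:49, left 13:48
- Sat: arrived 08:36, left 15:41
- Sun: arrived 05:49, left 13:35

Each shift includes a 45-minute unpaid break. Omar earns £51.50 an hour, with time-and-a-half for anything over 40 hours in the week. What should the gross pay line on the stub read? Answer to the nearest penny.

£3003.74

Tue: 06:25–17:29 = 11 h 4 min; less 45 min break → 10 h 19 min
Wed: 10:15–22:14 = 11 h 59 min; less 45 min break → 11 h 14 min
Thu: 07:04–17:54 = 10 h 50 min; less 45 min break → 10 h 5 min
Fri: 05:49–13:48 = 7 h 59 min; less 45 min break → 7 h 14 min
Sat: 08:36–15:41 = 7 h 5 min; less 45 min break → 6 h 20 min
Sun: 05:49–13:35 = 7 h 46 min; less 45 min break → 7 h 1 min
Total worked: 52 h 13 min = 3133 min.
Regular 40 h 0 min = 2400 min at £51.50/h; overtime 12 h 13 min = 733 min at £77.25/h.
Pay = (2400 × £51.50 + 733 × £77.25) ÷ 60 = £3003.74.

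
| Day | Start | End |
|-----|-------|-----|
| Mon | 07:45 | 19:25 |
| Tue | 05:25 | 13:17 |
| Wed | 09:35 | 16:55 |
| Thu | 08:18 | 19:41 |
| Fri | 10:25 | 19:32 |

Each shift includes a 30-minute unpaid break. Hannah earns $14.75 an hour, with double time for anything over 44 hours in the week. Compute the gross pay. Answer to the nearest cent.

Mon: 07:45–19:25 = 11 h 40 min; less 30 min break → 11 h 10 min
Tue: 05:25–13:17 = 7 h 52 min; less 30 min break → 7 h 22 min
Wed: 09:35–16:55 = 7 h 20 min; less 30 min break → 6 h 50 min
Thu: 08:18–19:41 = 11 h 23 min; less 30 min break → 10 h 53 min
Fri: 10:25–19:32 = 9 h 7 min; less 30 min break → 8 h 37 min
Total worked: 44 h 52 min = 2692 min.
Regular 44 h 0 min = 2640 min at $14.75/h; overtime 0 h 52 min = 52 min at $29.50/h.
Pay = (2640 × $14.75 + 52 × $29.50) ÷ 60 = $674.57.

$674.57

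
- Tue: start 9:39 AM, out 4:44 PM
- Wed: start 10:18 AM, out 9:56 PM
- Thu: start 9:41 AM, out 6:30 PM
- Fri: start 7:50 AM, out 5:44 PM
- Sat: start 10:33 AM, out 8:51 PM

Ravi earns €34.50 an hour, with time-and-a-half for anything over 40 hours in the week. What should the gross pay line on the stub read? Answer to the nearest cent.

Tue: 9:39 AM–4:44 PM = 7 h 5 min
Wed: 10:18 AM–9:56 PM = 11 h 38 min
Thu: 9:41 AM–6:30 PM = 8 h 49 min
Fri: 7:50 AM–5:44 PM = 9 h 54 min
Sat: 10:33 AM–8:51 PM = 10 h 18 min
Total worked: 47 h 44 min = 2864 min.
Regular 40 h 0 min = 2400 min at €34.50/h; overtime 7 h 44 min = 464 min at €51.75/h.
Pay = (2400 × €34.50 + 464 × €51.75) ÷ 60 = €1780.20.

€1780.20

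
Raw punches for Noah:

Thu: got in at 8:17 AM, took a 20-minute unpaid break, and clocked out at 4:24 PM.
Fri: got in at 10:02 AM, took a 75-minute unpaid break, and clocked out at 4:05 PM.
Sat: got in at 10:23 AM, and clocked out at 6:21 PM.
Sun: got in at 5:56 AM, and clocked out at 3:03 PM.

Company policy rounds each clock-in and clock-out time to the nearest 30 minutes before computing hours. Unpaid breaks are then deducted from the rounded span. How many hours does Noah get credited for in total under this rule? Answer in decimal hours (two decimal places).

29.42 hours

Thu: in 8:17 AM→8:30 AM, out 4:24 PM→4:30 PM; 8 h 0 min − 20 min = 7 h 40 min
Fri: in 10:02 AM→10:00 AM, out 4:05 PM→4:00 PM; 6 h 0 min − 75 min = 4 h 45 min
Sat: in 10:23 AM→10:30 AM, out 6:21 PM→6:30 PM; 8 h 0 min
Sun: in 5:56 AM→6:00 AM, out 3:03 PM→3:00 PM; 9 h 0 min
Total credited: 29 h 25 min.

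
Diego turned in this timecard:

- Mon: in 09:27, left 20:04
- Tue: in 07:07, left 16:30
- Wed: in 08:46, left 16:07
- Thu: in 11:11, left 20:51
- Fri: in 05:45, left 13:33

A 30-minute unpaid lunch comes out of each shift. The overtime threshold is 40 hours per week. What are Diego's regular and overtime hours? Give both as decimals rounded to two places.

Mon: 09:27–20:04 = 10 h 37 min; less 30 min break → 10 h 7 min
Tue: 07:07–16:30 = 9 h 23 min; less 30 min break → 8 h 53 min
Wed: 08:46–16:07 = 7 h 21 min; less 30 min break → 6 h 51 min
Thu: 11:11–20:51 = 9 h 40 min; less 30 min break → 9 h 10 min
Fri: 05:45–13:33 = 7 h 48 min; less 30 min break → 7 h 18 min
Total worked: 42 h 19 min = 42.32 h.
Threshold 40 h → overtime 2 h 19 min, regular 40 h 0 min.

Regular 40.00 hours, overtime 2.32 hours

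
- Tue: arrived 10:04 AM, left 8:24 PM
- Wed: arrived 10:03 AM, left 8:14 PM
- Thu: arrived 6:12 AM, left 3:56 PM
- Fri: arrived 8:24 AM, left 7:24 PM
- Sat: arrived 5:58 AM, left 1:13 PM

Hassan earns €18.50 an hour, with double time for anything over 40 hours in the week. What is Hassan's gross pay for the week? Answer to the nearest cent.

€1054.50

Tue: 10:04 AM–8:24 PM = 10 h 20 min
Wed: 10:03 AM–8:14 PM = 10 h 11 min
Thu: 6:12 AM–3:56 PM = 9 h 44 min
Fri: 8:24 AM–7:24 PM = 11 h 0 min
Sat: 5:58 AM–1:13 PM = 7 h 15 min
Total worked: 48 h 30 min = 2910 min.
Regular 40 h 0 min = 2400 min at €18.50/h; overtime 8 h 30 min = 510 min at €37.00/h.
Pay = (2400 × €18.50 + 510 × €37.00) ÷ 60 = €1054.50.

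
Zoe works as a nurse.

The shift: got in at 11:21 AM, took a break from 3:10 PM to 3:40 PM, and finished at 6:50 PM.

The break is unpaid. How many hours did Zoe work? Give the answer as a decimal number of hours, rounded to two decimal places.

6.98 hours

The shift: 11:21 AM–6:50 PM = 7 h 29 min; less 30 min break → 6 h 59 min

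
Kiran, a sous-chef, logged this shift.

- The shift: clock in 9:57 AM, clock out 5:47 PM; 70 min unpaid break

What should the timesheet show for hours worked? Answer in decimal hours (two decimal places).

The shift: 9:57 AM–5:47 PM = 7 h 50 min; less 70 min break → 6 h 40 min

6.67 hours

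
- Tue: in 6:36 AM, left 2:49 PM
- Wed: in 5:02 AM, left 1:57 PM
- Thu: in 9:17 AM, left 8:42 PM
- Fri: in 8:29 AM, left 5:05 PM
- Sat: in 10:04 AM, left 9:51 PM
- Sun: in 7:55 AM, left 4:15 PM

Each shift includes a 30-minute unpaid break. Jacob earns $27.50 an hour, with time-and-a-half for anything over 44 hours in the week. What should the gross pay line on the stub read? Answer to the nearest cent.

$1633.50

Tue: 6:36 AM–2:49 PM = 8 h 13 min; less 30 min break → 7 h 43 min
Wed: 5:02 AM–1:57 PM = 8 h 55 min; less 30 min break → 8 h 25 min
Thu: 9:17 AM–8:42 PM = 11 h 25 min; less 30 min break → 10 h 55 min
Fri: 8:29 AM–5:05 PM = 8 h 36 min; less 30 min break → 8 h 6 min
Sat: 10:04 AM–9:51 PM = 11 h 47 min; less 30 min break → 11 h 17 min
Sun: 7:55 AM–4:15 PM = 8 h 20 min; less 30 min break → 7 h 50 min
Total worked: 54 h 16 min = 3256 min.
Regular 44 h 0 min = 2640 min at $27.50/h; overtime 10 h 16 min = 616 min at $41.25/h.
Pay = (2640 × $27.50 + 616 × $41.25) ÷ 60 = $1633.50.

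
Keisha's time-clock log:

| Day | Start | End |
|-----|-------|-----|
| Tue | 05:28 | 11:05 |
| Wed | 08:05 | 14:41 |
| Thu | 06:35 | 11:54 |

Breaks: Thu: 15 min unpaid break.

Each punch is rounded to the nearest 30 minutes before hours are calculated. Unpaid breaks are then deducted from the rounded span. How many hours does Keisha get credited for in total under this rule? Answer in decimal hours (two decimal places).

Tue: in 05:28→05:30, out 11:05→11:00; 5 h 30 min
Wed: in 08:05→08:00, out 14:41→14:30; 6 h 30 min
Thu: in 06:35→06:30, out 11:54→12:00; 5 h 30 min − 15 min = 5 h 15 min
Total credited: 17 h 15 min.

17.25 hours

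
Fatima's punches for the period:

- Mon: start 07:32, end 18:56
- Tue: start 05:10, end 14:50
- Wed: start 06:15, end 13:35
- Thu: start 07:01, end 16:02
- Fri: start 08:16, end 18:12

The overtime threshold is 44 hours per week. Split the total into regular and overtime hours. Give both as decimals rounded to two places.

Regular 44.00 hours, overtime 3.35 hours

Mon: 07:32–18:56 = 11 h 24 min
Tue: 05:10–14:50 = 9 h 40 min
Wed: 06:15–13:35 = 7 h 20 min
Thu: 07:01–16:02 = 9 h 1 min
Fri: 08:16–18:12 = 9 h 56 min
Total worked: 47 h 21 min = 47.35 h.
Threshold 44 h → overtime 3 h 21 min, regular 44 h 0 min.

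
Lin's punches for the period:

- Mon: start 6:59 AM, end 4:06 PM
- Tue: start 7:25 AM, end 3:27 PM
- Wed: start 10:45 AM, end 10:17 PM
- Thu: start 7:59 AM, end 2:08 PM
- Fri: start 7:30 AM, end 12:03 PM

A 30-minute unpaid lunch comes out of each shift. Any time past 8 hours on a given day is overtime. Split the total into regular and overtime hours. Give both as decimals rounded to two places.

Mon: 6:59 AM–4:06 PM = 9 h 7 min; less 30 min break → 8 h 37 min
Tue: 7:25 AM–3:27 PM = 8 h 2 min; less 30 min break → 7 h 32 min
Wed: 10:45 AM–10:17 PM = 11 h 32 min; less 30 min break → 11 h 2 min
Thu: 7:59 AM–2:08 PM = 6 h 9 min; less 30 min break → 5 h 39 min
Fri: 7:30 AM–12:03 PM = 4 h 33 min; less 30 min break → 4 h 3 min
Mon reg 8 h 0 min / OT 0 h 37 min; Tue reg 7 h 32 min / OT 0 h 0 min; Wed reg 8 h 0 min / OT 3 h 2 min; Thu reg 5 h 39 min / OT 0 h 0 min; Fri reg 4 h 3 min / OT 0 h 0 min.
Totals: regular 33 h 14 min, overtime 3 h 39 min.

Regular 33.23 hours, overtime 3.65 hours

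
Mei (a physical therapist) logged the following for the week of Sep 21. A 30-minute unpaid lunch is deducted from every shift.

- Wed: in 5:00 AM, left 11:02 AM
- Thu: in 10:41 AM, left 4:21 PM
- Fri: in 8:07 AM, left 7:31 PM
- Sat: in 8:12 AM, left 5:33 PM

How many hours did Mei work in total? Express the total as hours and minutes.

30 h 27 min

Wed: 5:00 AM–11:02 AM = 6 h 2 min; less 30 min break → 5 h 32 min
Thu: 10:41 AM–4:21 PM = 5 h 40 min; less 30 min break → 5 h 10 min
Fri: 8:07 AM–7:31 PM = 11 h 24 min; less 30 min break → 10 h 54 min
Sat: 8:12 AM–5:33 PM = 9 h 21 min; less 30 min break → 8 h 51 min
Total: 5 h 32 min + 5 h 10 min + 10 h 54 min + 8 h 51 min = 30 h 27 min.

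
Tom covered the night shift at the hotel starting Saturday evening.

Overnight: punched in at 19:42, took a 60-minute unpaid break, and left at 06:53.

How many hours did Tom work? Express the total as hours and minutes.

10 h 11 min

Overnight: 19:42 → midnight = 4 h 18 min; midnight → 06:53 = 6 h 53 min; span 11 h 11 min; less 60 min break → 10 h 11 min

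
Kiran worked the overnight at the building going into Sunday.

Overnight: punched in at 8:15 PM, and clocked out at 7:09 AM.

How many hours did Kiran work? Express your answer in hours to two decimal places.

10.90 hours

Overnight: 8:15 PM → midnight = 3 h 45 min; midnight → 7:09 AM = 7 h 9 min; span 10 h 54 min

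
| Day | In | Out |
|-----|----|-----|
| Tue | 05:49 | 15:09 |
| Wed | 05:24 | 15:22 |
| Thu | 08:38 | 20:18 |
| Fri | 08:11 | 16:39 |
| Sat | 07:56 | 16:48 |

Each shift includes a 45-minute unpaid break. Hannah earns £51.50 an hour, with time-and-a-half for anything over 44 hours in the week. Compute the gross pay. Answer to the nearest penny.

Tue: 05:49–15:09 = 9 h 20 min; less 45 min break → 8 h 35 min
Wed: 05:24–15:22 = 9 h 58 min; less 45 min break → 9 h 13 min
Thu: 08:38–20:18 = 11 h 40 min; less 45 min break → 10 h 55 min
Fri: 08:11–16:39 = 8 h 28 min; less 45 min break → 7 h 43 min
Sat: 07:56–16:48 = 8 h 52 min; less 45 min break → 8 h 7 min
Total worked: 44 h 33 min = 2673 min.
Regular 44 h 0 min = 2640 min at £51.50/h; overtime 0 h 33 min = 33 min at £77.25/h.
Pay = (2640 × £51.50 + 33 × £77.25) ÷ 60 = £2308.49.

£2308.49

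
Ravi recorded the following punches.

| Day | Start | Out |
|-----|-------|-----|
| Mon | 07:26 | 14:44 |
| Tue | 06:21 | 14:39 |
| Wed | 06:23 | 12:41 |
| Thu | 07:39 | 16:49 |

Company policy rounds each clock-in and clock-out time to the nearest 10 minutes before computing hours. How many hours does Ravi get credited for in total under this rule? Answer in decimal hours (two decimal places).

Mon: in 07:26→07:30, out 14:44→14:40; 7 h 10 min
Tue: in 06:21→06:20, out 14:39→14:40; 8 h 20 min
Wed: in 06:23→06:20, out 12:41→12:40; 6 h 20 min
Thu: in 07:39→07:40, out 16:49→16:50; 9 h 10 min
Total credited: 31 h 0 min.

31.00 hours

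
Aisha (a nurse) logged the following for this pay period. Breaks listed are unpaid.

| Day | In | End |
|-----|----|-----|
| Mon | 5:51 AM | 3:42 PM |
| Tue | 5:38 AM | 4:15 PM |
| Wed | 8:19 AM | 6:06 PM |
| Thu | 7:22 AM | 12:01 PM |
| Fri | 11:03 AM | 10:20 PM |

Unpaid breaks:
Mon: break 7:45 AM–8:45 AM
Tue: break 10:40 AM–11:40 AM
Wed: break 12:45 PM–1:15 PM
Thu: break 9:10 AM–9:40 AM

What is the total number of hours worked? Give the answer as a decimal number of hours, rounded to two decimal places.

Mon: 5:51 AM–3:42 PM = 9 h 51 min; less 60 min break → 8 h 51 min
Tue: 5:38 AM–4:15 PM = 10 h 37 min; less 60 min break → 9 h 37 min
Wed: 8:19 AM–6:06 PM = 9 h 47 min; less 30 min break → 9 h 17 min
Thu: 7:22 AM–12:01 PM = 4 h 39 min; less 30 min break → 4 h 9 min
Fri: 11:03 AM–10:20 PM = 11 h 17 min
Total: 8 h 51 min + 9 h 37 min + 9 h 17 min + 4 h 9 min + 11 h 17 min = 43 h 11 min.

43.18 hours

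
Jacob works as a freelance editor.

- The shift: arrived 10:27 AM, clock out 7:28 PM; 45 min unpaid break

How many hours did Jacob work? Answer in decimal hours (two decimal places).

The shift: 10:27 AM–7:28 PM = 9 h 1 min; less 45 min break → 8 h 16 min

8.27 hours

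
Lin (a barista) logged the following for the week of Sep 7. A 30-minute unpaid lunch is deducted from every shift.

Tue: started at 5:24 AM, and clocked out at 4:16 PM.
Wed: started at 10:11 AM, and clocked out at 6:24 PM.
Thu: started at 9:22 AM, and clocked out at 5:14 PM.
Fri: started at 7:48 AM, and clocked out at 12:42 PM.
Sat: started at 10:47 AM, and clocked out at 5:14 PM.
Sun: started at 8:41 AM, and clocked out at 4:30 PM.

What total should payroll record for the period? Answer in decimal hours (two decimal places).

Tue: 5:24 AM–4:16 PM = 10 h 52 min; less 30 min break → 10 h 22 min
Wed: 10:11 AM–6:24 PM = 8 h 13 min; less 30 min break → 7 h 43 min
Thu: 9:22 AM–5:14 PM = 7 h 52 min; less 30 min break → 7 h 22 min
Fri: 7:48 AM–12:42 PM = 4 h 54 min; less 30 min break → 4 h 24 min
Sat: 10:47 AM–5:14 PM = 6 h 27 min; less 30 min break → 5 h 57 min
Sun: 8:41 AM–4:30 PM = 7 h 49 min; less 30 min break → 7 h 19 min
Total: 10 h 22 min + 7 h 43 min + 7 h 22 min + 4 h 24 min + 5 h 57 min + 7 h 19 min = 43 h 7 min.

43.12 hours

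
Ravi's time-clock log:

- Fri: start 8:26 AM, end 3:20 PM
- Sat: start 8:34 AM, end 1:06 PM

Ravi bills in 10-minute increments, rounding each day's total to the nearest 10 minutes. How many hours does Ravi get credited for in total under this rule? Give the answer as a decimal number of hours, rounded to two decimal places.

11.33 hours

Fri: 8:26 AM–3:20 PM = 6 h 54 min → rounds to 6 h 50 min
Sat: 8:34 AM–1:06 PM = 4 h 32 min → rounds to 4 h 30 min
Total credited: 11 h 20 min.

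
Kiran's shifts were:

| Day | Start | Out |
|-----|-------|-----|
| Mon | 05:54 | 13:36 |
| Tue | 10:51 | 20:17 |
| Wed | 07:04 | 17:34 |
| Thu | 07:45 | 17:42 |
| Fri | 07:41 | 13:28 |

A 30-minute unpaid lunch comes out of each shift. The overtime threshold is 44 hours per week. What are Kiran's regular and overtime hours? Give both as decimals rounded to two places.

Mon: 05:54–13:36 = 7 h 42 min; less 30 min break → 7 h 12 min
Tue: 10:51–20:17 = 9 h 26 min; less 30 min break → 8 h 56 min
Wed: 07:04–17:34 = 10 h 30 min; less 30 min break → 10 h 0 min
Thu: 07:45–17:42 = 9 h 57 min; less 30 min break → 9 h 27 min
Fri: 07:41–13:28 = 5 h 47 min; less 30 min break → 5 h 17 min
Total worked: 40 h 52 min = 40.87 h.
Threshold 44 h → overtime 0 h 0 min, regular 40 h 52 min.

Regular 40.87 hours, overtime 0.00 hours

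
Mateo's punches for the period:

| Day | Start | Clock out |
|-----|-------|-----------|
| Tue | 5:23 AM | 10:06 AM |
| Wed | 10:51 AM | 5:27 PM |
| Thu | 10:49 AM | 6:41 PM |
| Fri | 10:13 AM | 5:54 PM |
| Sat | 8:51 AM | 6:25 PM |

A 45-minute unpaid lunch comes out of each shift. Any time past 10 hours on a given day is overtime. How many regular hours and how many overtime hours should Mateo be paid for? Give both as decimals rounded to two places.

Regular 32.68 hours, overtime 0.00 hours

Tue: 5:23 AM–10:06 AM = 4 h 43 min; less 45 min break → 3 h 58 min
Wed: 10:51 AM–5:27 PM = 6 h 36 min; less 45 min break → 5 h 51 min
Thu: 10:49 AM–6:41 PM = 7 h 52 min; less 45 min break → 7 h 7 min
Fri: 10:13 AM–5:54 PM = 7 h 41 min; less 45 min break → 6 h 56 min
Sat: 8:51 AM–6:25 PM = 9 h 34 min; less 45 min break → 8 h 49 min
Tue reg 3 h 58 min / OT 0 h 0 min; Wed reg 5 h 51 min / OT 0 h 0 min; Thu reg 7 h 7 min / OT 0 h 0 min; Fri reg 6 h 56 min / OT 0 h 0 min; Sat reg 8 h 49 min / OT 0 h 0 min.
Totals: regular 32 h 41 min, overtime 0 h 0 min.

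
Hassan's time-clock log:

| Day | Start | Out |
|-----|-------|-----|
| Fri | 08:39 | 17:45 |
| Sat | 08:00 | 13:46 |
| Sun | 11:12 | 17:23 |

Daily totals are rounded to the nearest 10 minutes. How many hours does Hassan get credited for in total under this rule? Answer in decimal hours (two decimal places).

Fri: 08:39–17:45 = 9 h 6 min → rounds to 9 h 10 min
Sat: 08:00–13:46 = 5 h 46 min → rounds to 5 h 50 min
Sun: 11:12–17:23 = 6 h 11 min → rounds to 6 h 10 min
Total credited: 21 h 10 min.

21.17 hours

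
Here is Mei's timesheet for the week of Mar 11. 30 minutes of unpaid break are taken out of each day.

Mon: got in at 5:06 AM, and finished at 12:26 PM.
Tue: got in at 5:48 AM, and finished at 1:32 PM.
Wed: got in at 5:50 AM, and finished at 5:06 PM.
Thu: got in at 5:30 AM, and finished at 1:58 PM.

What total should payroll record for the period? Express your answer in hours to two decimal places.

32.80 hours

Mon: 5:06 AM–12:26 PM = 7 h 20 min; less 30 min break → 6 h 50 min
Tue: 5:48 AM–1:32 PM = 7 h 44 min; less 30 min break → 7 h 14 min
Wed: 5:50 AM–5:06 PM = 11 h 16 min; less 30 min break → 10 h 46 min
Thu: 5:30 AM–1:58 PM = 8 h 28 min; less 30 min break → 7 h 58 min
Total: 6 h 50 min + 7 h 14 min + 10 h 46 min + 7 h 58 min = 32 h 48 min.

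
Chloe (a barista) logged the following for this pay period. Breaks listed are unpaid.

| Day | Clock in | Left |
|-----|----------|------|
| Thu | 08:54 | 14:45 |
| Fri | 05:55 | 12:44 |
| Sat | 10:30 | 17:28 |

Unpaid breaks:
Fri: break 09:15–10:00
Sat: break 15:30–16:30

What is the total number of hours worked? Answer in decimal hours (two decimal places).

Thu: 08:54–14:45 = 5 h 51 min
Fri: 05:55–12:44 = 6 h 49 min; less 45 min break → 6 h 4 min
Sat: 10:30–17:28 = 6 h 58 min; less 60 min break → 5 h 58 min
Total: 5 h 51 min + 6 h 4 min + 5 h 58 min = 17 h 53 min.

17.88 hours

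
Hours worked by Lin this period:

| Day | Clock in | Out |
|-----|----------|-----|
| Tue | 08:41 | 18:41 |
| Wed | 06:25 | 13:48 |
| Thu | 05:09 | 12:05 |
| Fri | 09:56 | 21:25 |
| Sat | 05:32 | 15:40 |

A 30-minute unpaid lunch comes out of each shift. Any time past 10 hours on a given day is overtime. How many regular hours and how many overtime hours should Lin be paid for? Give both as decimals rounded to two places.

Tue: 08:41–18:41 = 10 h 0 min; less 30 min break → 9 h 30 min
Wed: 06:25–13:48 = 7 h 23 min; less 30 min break → 6 h 53 min
Thu: 05:09–12:05 = 6 h 56 min; less 30 min break → 6 h 26 min
Fri: 09:56–21:25 = 11 h 29 min; less 30 min break → 10 h 59 min
Sat: 05:32–15:40 = 10 h 8 min; less 30 min break → 9 h 38 min
Tue reg 9 h 30 min / OT 0 h 0 min; Wed reg 6 h 53 min / OT 0 h 0 min; Thu reg 6 h 26 min / OT 0 h 0 min; Fri reg 10 h 0 min / OT 0 h 59 min; Sat reg 9 h 38 min / OT 0 h 0 min.
Totals: regular 42 h 27 min, overtime 0 h 59 min.

Regular 42.45 hours, overtime 0.98 hours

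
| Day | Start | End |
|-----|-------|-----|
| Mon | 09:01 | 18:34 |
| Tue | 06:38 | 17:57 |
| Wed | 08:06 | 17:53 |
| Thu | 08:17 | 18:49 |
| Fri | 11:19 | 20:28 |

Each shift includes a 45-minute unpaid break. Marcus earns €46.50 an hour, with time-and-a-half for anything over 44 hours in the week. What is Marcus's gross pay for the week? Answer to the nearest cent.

Mon: 09:01–18:34 = 9 h 33 min; less 45 min break → 8 h 48 min
Tue: 06:38–17:57 = 11 h 19 min; less 45 min break → 10 h 34 min
Wed: 08:06–17:53 = 9 h 47 min; less 45 min break → 9 h 2 min
Thu: 08:17–18:49 = 10 h 32 min; less 45 min break → 9 h 47 min
Fri: 11:19–20:28 = 9 h 9 min; less 45 min break → 8 h 24 min
Total worked: 46 h 35 min = 2795 min.
Regular 44 h 0 min = 2640 min at €46.50/h; overtime 2 h 35 min = 155 min at €69.75/h.
Pay = (2640 × €46.50 + 155 × €69.75) ÷ 60 = €2226.19.

€2226.19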